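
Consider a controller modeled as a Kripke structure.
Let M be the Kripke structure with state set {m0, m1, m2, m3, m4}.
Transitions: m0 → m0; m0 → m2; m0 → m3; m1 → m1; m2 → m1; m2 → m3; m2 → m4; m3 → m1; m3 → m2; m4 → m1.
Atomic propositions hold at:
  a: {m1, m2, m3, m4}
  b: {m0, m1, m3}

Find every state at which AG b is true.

{m1}

AG b: greatest fixpoint, start Z0 = {m0, m1, m3}, keep only states in Sat with every successor in Z. Z1 = {m1}; fixed.
Sat(AG b) = {m1}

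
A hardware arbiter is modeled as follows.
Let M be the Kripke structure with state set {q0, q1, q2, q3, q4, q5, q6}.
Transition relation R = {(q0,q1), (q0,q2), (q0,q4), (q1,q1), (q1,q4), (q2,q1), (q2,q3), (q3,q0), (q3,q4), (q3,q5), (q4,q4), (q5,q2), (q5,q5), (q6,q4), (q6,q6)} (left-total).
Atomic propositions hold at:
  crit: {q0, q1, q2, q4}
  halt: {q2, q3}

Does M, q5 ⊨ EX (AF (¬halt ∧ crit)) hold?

Sat(¬halt) = {q0, q1, q4, q5, q6}
Sat(¬halt ∧ crit) = {q0, q1, q4}
AF (¬halt ∧ crit): least fixpoint, start Z0 = {q0, q1, q4}, add states with every successor in Z. Already a fixed point.
Sat(AF (¬halt ∧ crit)) = {q0, q1, q4}
Sat(EX (AF (¬halt ∧ crit))) = {s : some successor in {q0, q1, q4}} = {q0, q1, q2, q3, q4, q6}
q5 ∉ Sat(EX (AF (¬halt ∧ crit))) = {q0, q1, q2, q3, q4, q6}, so the formula does not hold at q5.

No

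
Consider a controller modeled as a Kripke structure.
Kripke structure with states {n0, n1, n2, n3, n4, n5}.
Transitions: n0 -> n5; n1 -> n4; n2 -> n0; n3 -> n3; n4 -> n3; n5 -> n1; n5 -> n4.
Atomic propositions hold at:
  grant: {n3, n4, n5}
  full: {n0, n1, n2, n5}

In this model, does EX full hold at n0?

Yes

Sat(EX full) = {s : some successor in {n0, n1, n2, n5}} = {n0, n2, n5}
n0 ∈ Sat(EX full) = {n0, n2, n5}, so the formula holds at n0.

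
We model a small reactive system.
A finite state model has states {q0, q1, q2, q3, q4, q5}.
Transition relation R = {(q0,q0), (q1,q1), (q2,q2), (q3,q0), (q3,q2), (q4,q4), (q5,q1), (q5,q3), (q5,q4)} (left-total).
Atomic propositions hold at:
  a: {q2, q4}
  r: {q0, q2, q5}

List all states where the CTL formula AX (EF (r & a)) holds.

{q2}

Sat(r & a) = {q2}
EF (r & a): least fixpoint, start Z0 = {q2}, add states with some successor in Z. Z1 = {q2, q3}; Z2 = {q2, q3, q5}; fixed.
Sat(EF (r & a)) = {q2, q3, q5}
Sat(AX (EF (r & a))) = {s : every successor in {q2, q3, q5}} = {q2}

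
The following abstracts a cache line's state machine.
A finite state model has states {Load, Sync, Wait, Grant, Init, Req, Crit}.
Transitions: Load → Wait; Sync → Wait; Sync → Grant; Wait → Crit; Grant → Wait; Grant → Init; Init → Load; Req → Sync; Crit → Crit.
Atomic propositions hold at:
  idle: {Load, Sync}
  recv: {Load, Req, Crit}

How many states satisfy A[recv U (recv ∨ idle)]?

4

Sat(recv ∨ idle) = {Load, Sync, Req, Crit}
A[recv U (recv ∨ idle)]: least fixpoint, start Z0 = Sat((recv ∨ idle)) = {Load, Sync, Req, Crit}, add states in Sat(recv) with every successor in Z. Already a fixed point.
Sat(A[recv U (recv ∨ idle)]) = {Load, Sync, Req, Crit}
|Sat(A[recv U (recv ∨ idle)])| = |{Load, Sync, Req, Crit}| = 4.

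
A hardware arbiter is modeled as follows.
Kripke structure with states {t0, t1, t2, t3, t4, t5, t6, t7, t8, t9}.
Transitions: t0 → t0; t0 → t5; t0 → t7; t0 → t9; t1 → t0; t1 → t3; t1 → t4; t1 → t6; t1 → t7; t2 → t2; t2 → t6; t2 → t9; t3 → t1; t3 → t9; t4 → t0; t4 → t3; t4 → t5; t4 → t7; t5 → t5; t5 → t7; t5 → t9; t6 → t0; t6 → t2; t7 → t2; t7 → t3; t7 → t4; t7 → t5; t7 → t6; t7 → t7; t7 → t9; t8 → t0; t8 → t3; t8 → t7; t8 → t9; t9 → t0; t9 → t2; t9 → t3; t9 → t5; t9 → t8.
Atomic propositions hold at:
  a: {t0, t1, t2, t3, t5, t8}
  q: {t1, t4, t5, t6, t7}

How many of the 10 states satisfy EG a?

EG a: greatest fixpoint, start Z0 = {t0, t1, t2, t3, t5, t8}, keep only states in Sat with some successor in Z. Already a fixed point.
Sat(EG a) = {t0, t1, t2, t3, t5, t8}
|Sat(EG a)| = |{t0, t1, t2, t3, t5, t8}| = 6.

6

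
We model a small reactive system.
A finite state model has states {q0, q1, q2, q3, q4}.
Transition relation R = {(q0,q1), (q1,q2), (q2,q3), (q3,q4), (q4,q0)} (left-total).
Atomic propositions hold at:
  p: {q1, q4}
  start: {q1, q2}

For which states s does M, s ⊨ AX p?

Sat(AX p) = {s : every successor in {q1, q4}} = {q0, q3}

{q0, q3}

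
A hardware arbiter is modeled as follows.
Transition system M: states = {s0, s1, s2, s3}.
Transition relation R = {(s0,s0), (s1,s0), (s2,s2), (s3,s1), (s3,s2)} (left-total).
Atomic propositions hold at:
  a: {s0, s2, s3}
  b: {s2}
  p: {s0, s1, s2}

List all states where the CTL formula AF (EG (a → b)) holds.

Sat(a → b) = {s1, s2}
EG (a → b): greatest fixpoint, start Z0 = {s1, s2}, keep only states in Sat with some successor in Z. Z1 = {s2}; fixed.
Sat(EG (a → b)) = {s2}
AF (EG (a → b)): least fixpoint, start Z0 = {s2}, add states with every successor in Z. Already a fixed point.
Sat(AF (EG (a → b))) = {s2}

{s2}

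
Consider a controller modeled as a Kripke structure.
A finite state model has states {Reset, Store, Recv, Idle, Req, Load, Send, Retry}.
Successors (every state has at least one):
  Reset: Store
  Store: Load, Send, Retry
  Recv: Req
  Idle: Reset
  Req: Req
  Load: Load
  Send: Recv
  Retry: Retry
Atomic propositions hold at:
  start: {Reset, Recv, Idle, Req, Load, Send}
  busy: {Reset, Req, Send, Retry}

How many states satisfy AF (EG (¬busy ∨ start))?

Sat(¬busy) = {Store, Recv, Idle, Load}
Sat(¬busy ∨ start) = {Reset, Store, Recv, Idle, Req, Load, Send}
EG (¬busy ∨ start): greatest fixpoint, start Z0 = {Reset, Store, Recv, Idle, Req, Load, Send}, keep only states in Sat with some successor in Z. Already a fixed point.
Sat(EG (¬busy ∨ start)) = {Reset, Store, Recv, Idle, Req, Load, Send}
AF (EG (¬busy ∨ start)): least fixpoint, start Z0 = {Reset, Store, Recv, Idle, Req, Load, Send}, add states with every successor in Z. Already a fixed point.
Sat(AF (EG (¬busy ∨ start))) = {Reset, Store, Recv, Idle, Req, Load, Send}
|Sat(AF (EG (¬busy ∨ start)))| = |{Reset, Store, Recv, Idle, Req, Load, Send}| = 7.

7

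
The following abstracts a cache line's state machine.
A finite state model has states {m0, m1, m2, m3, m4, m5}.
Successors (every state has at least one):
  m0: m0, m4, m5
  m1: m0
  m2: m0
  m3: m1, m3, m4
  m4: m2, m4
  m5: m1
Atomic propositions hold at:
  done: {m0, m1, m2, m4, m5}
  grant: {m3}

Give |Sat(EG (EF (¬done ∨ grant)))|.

Sat(¬done) = {m3}
Sat(¬done ∨ grant) = {m3}
EF (¬done ∨ grant): least fixpoint, start Z0 = {m3}, add states with some successor in Z. Already a fixed point.
Sat(EF (¬done ∨ grant)) = {m3}
EG (EF (¬done ∨ grant)): greatest fixpoint, start Z0 = {m3}, keep only states in Sat with some successor in Z. Already a fixed point.
Sat(EG (EF (¬done ∨ grant))) = {m3}
|Sat(EG (EF (¬done ∨ grant)))| = |{m3}| = 1.

1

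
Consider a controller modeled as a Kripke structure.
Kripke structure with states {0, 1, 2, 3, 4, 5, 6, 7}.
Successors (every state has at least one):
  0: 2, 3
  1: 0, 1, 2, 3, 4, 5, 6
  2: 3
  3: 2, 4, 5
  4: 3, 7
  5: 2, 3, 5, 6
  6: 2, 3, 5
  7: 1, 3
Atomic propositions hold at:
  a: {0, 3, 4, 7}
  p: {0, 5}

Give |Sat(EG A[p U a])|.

4

A[p U a]: least fixpoint, start Z0 = Sat(a) = {0, 3, 4, 7}, add states in Sat(p) with every successor in Z. Already a fixed point.
Sat(A[p U a]) = {0, 3, 4, 7}
EG A[p U a]: greatest fixpoint, start Z0 = {0, 3, 4, 7}, keep only states in Sat with some successor in Z. Already a fixed point.
Sat(EG A[p U a]) = {0, 3, 4, 7}
|Sat(EG A[p U a])| = |{0, 3, 4, 7}| = 4.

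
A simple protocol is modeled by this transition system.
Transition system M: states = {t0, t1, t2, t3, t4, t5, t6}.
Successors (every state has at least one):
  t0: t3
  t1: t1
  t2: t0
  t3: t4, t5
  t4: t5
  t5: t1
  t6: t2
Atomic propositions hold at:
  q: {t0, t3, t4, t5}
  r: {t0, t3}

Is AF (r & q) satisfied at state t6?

Sat(r & q) = {t0, t3}
AF (r & q): least fixpoint, start Z0 = {t0, t3}, add states with every successor in Z. Z1 = {t0, t2, t3}; Z2 = {t0, t2, t3, t6}; fixed.
Sat(AF (r & q)) = {t0, t2, t3, t6}
t6 ∈ Sat(AF (r & q)) = {t0, t2, t3, t6}, so the formula holds at t6.

Yes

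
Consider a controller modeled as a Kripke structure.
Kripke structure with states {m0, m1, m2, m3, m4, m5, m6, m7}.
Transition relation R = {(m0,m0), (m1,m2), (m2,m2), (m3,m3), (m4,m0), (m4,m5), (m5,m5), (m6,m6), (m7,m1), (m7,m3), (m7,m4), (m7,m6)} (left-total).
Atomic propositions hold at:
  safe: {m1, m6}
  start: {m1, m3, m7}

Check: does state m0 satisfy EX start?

Sat(EX start) = {s : some successor in {m1, m3, m7}} = {m3, m7}
m0 ∉ Sat(EX start) = {m3, m7}, so the formula does not hold at m0.

No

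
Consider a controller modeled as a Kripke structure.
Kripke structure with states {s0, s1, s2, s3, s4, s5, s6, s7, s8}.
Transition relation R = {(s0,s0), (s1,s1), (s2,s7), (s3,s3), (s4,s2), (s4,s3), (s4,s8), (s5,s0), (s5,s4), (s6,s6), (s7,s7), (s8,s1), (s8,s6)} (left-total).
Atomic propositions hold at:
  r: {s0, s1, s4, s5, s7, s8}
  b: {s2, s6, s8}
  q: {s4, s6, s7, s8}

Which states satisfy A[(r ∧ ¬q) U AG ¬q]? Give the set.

{s0, s1, s3}

Sat(¬q) = {s0, s1, s2, s3, s5}
Sat(r ∧ ¬q) = {s0, s1, s5}
AG ¬q: greatest fixpoint, start Z0 = {s0, s1, s2, s3, s5}, keep only states in Sat with every successor in Z. Z1 = {s0, s1, s3}; fixed.
Sat(AG ¬q) = {s0, s1, s3}
A[(r ∧ ¬q) U AG ¬q]: least fixpoint, start Z0 = Sat(AG ¬q) = {s0, s1, s3}, add states in Sat(r ∧ ¬q) with every successor in Z. Already a fixed point.
Sat(A[(r ∧ ¬q) U AG ¬q]) = {s0, s1, s3}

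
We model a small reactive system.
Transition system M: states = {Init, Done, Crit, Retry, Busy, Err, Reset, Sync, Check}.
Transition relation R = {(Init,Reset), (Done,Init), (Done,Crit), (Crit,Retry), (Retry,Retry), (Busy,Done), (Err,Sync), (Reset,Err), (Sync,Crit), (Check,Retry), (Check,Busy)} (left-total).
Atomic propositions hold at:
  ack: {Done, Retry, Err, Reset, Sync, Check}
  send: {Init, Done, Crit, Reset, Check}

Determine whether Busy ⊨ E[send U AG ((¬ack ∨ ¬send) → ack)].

No

Sat(¬ack) = {Init, Crit, Busy}
Sat(¬send) = {Retry, Busy, Err, Sync}
Sat(¬ack ∨ ¬send) = {Init, Crit, Retry, Busy, Err, Sync}
Sat((¬ack ∨ ¬send) → ack) = {Done, Retry, Err, Reset, Sync, Check}
AG ((¬ack ∨ ¬send) → ack): greatest fixpoint, start Z0 = {Done, Retry, Err, Reset, Sync, Check}, keep only states in Sat with every successor in Z. Z1 = {Retry, Err, Reset}; Z2 = {Retry, Reset}; Z3 = {Retry}; fixed.
Sat(AG ((¬ack ∨ ¬send) → ack)) = {Retry}
E[send U AG ((¬ack ∨ ¬send) → ack)]: least fixpoint, start Z0 = Sat(AG ((¬ack ∨ ¬send) → ack)) = {Retry}, add states in Sat(send) with some successor in Z. Z1 = {Crit, Retry, Check}; Z2 = {Done, Crit, Retry, Check}; fixed.
Sat(E[send U AG ((¬ack ∨ ¬send) → ack)]) = {Done, Crit, Retry, Check}
Busy ∉ Sat(E[send U AG ((¬ack ∨ ¬send) → ack)]) = {Done, Crit, Retry, Check}, so the formula does not hold at Busy.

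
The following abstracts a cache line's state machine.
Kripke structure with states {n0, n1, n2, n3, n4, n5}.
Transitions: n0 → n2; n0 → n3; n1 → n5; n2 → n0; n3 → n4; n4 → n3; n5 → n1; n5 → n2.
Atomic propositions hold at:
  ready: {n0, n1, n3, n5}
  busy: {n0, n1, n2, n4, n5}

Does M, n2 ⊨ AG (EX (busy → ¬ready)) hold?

No

Sat(¬ready) = {n2, n4}
Sat(busy → ¬ready) = {n2, n3, n4}
Sat(EX (busy → ¬ready)) = {s : some successor in {n2, n3, n4}} = {n0, n3, n4, n5}
AG (EX (busy → ¬ready)): greatest fixpoint, start Z0 = {n0, n3, n4, n5}, keep only states in Sat with every successor in Z. Z1 = {n3, n4}; fixed.
Sat(AG (EX (busy → ¬ready))) = {n3, n4}
n2 ∉ Sat(AG (EX (busy → ¬ready))) = {n3, n4}, so the formula does not hold at n2.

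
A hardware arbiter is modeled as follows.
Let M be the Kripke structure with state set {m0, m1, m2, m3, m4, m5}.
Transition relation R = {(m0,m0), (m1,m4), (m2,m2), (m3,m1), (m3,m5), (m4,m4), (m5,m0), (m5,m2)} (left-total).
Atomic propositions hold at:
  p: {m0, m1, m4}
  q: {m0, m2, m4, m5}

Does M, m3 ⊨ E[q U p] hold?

No

E[q U p]: least fixpoint, start Z0 = Sat(p) = {m0, m1, m4}, add states in Sat(q) with some successor in Z. Z1 = {m0, m1, m4, m5}; fixed.
Sat(E[q U p]) = {m0, m1, m4, m5}
m3 ∉ Sat(E[q U p]) = {m0, m1, m4, m5}, so the formula does not hold at m3.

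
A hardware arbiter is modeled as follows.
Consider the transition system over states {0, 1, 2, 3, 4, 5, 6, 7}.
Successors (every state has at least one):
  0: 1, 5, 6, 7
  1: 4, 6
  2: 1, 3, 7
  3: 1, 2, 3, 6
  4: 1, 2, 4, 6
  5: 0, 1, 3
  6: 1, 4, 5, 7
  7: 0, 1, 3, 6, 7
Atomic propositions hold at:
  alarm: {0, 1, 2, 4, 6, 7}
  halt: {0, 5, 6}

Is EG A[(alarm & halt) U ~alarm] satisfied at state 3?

Yes

Sat(alarm & halt) = {0, 6}
Sat(~alarm) = {3, 5}
A[(alarm & halt) U ~alarm]: least fixpoint, start Z0 = Sat(~alarm) = {3, 5}, add states in Sat(alarm & halt) with every successor in Z. Already a fixed point.
Sat(A[(alarm & halt) U ~alarm]) = {3, 5}
EG A[(alarm & halt) U ~alarm]: greatest fixpoint, start Z0 = {3, 5}, keep only states in Sat with some successor in Z. Already a fixed point.
Sat(EG A[(alarm & halt) U ~alarm]) = {3, 5}
3 ∈ Sat(EG A[(alarm & halt) U ~alarm]) = {3, 5}, so the formula holds at 3.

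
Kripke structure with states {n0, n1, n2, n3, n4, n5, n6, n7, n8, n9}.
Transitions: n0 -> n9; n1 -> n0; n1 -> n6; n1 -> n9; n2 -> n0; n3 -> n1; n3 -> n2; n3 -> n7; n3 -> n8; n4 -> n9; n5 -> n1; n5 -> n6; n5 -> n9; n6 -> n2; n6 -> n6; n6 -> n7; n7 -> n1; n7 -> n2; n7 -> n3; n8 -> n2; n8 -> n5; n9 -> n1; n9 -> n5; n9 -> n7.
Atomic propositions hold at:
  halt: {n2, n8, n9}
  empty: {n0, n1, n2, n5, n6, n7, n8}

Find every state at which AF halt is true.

{n0, n2, n4, n8, n9}

AF halt: least fixpoint, start Z0 = {n2, n8, n9}, add states with every successor in Z. Z1 = {n0, n2, n4, n8, n9}; fixed.
Sat(AF halt) = {n0, n2, n4, n8, n9}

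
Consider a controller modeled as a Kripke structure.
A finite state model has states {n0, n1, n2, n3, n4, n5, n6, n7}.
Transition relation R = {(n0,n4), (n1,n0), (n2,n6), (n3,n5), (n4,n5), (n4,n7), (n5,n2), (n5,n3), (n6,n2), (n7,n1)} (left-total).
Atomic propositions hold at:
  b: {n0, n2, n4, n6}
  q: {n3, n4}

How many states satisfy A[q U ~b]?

5

Sat(~b) = {n1, n3, n5, n7}
A[q U ~b]: least fixpoint, start Z0 = Sat(~b) = {n1, n3, n5, n7}, add states in Sat(q) with every successor in Z. Z1 = {n1, n3, n4, n5, n7}; fixed.
Sat(A[q U ~b]) = {n1, n3, n4, n5, n7}
|Sat(A[q U ~b])| = |{n1, n3, n4, n5, n7}| = 5.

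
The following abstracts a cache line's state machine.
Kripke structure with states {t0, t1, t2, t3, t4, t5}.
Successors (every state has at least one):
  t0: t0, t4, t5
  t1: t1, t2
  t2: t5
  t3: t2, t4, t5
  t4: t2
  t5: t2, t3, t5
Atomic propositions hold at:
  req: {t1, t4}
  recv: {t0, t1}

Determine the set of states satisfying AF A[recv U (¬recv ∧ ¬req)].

{t2, t3, t4, t5}

Sat(¬recv) = {t2, t3, t4, t5}
Sat(¬req) = {t0, t2, t3, t5}
Sat(¬recv ∧ ¬req) = {t2, t3, t5}
A[recv U (¬recv ∧ ¬req)]: least fixpoint, start Z0 = Sat((¬recv ∧ ¬req)) = {t2, t3, t5}, add states in Sat(recv) with every successor in Z. Already a fixed point.
Sat(A[recv U (¬recv ∧ ¬req)]) = {t2, t3, t5}
AF A[recv U (¬recv ∧ ¬req)]: least fixpoint, start Z0 = {t2, t3, t5}, add states with every successor in Z. Z1 = {t2, t3, t4, t5}; fixed.
Sat(AF A[recv U (¬recv ∧ ¬req)]) = {t2, t3, t4, t5}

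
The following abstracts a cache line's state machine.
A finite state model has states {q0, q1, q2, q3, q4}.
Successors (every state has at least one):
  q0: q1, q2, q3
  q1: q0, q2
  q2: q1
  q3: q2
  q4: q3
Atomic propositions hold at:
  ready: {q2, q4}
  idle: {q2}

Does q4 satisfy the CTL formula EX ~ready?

Sat(~ready) = {q0, q1, q3}
Sat(EX ~ready) = {s : some successor in {q0, q1, q3}} = {q0, q1, q2, q4}
q4 ∈ Sat(EX ~ready) = {q0, q1, q2, q4}, so the formula holds at q4.

Yes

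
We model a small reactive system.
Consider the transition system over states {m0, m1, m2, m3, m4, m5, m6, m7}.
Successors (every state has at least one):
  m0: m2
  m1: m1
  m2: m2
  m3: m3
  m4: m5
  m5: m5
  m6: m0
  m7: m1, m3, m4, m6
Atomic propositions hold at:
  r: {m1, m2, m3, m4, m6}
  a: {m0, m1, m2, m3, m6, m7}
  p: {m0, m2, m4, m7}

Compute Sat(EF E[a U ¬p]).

Sat(¬p) = {m1, m3, m5, m6}
E[a U ¬p]: least fixpoint, start Z0 = Sat(¬p) = {m1, m3, m5, m6}, add states in Sat(a) with some successor in Z. Z1 = {m1, m3, m5, m6, m7}; fixed.
Sat(E[a U ¬p]) = {m1, m3, m5, m6, m7}
EF E[a U ¬p]: least fixpoint, start Z0 = {m1, m3, m5, m6, m7}, add states with some successor in Z. Z1 = {m1, m3, m4, m5, m6, m7}; fixed.
Sat(EF E[a U ¬p]) = {m1, m3, m4, m5, m6, m7}

{m1, m3, m4, m5, m6, m7}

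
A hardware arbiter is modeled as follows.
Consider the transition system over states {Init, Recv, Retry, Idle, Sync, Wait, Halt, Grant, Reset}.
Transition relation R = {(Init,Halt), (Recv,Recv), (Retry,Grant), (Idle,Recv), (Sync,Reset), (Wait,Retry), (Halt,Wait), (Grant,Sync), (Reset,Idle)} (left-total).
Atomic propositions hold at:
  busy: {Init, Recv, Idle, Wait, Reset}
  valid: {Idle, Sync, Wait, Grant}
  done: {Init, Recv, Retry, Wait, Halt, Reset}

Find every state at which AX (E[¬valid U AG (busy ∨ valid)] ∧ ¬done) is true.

Sat(¬valid) = {Init, Recv, Retry, Halt, Reset}
Sat(busy ∨ valid) = {Init, Recv, Idle, Sync, Wait, Grant, Reset}
AG (busy ∨ valid): greatest fixpoint, start Z0 = {Init, Recv, Idle, Sync, Wait, Grant, Reset}, keep only states in Sat with every successor in Z. Z1 = {Recv, Idle, Sync, Grant, Reset}; fixed.
Sat(AG (busy ∨ valid)) = {Recv, Idle, Sync, Grant, Reset}
E[¬valid U AG (busy ∨ valid)]: least fixpoint, start Z0 = Sat(AG (busy ∨ valid)) = {Recv, Idle, Sync, Grant, Reset}, add states in Sat(¬valid) with some successor in Z. Z1 = {Recv, Retry, Idle, Sync, Grant, Reset}; fixed.
Sat(E[¬valid U AG (busy ∨ valid)]) = {Recv, Retry, Idle, Sync, Grant, Reset}
Sat(¬done) = {Idle, Sync, Grant}
Sat(E[¬valid U AG (busy ∨ valid)] ∧ ¬done) = {Idle, Sync, Grant}
Sat(AX (E[¬valid U AG (busy ∨ valid)] ∧ ¬done)) = {s : every successor in {Idle, Sync, Grant}} = {Retry, Grant, Reset}

{Retry, Grant, Reset}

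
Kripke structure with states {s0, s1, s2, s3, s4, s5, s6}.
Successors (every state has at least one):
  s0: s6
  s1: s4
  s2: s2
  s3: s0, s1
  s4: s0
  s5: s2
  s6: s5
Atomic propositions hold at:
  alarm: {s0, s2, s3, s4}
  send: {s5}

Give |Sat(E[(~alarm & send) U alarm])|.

5

Sat(~alarm) = {s1, s5, s6}
Sat(~alarm & send) = {s5}
E[(~alarm & send) U alarm]: least fixpoint, start Z0 = Sat(alarm) = {s0, s2, s3, s4}, add states in Sat(~alarm & send) with some successor in Z. Z1 = {s0, s2, s3, s4, s5}; fixed.
Sat(E[(~alarm & send) U alarm]) = {s0, s2, s3, s4, s5}
|Sat(E[(~alarm & send) U alarm])| = |{s0, s2, s3, s4, s5}| = 5.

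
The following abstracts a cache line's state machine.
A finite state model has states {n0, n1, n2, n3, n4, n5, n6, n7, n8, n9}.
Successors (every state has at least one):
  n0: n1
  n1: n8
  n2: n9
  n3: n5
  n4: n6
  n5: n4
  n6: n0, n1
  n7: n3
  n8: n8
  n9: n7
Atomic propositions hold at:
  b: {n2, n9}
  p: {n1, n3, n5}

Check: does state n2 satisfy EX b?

Sat(EX b) = {s : some successor in {n2, n9}} = {n2}
n2 ∈ Sat(EX b) = {n2}, so the formula holds at n2.

Yes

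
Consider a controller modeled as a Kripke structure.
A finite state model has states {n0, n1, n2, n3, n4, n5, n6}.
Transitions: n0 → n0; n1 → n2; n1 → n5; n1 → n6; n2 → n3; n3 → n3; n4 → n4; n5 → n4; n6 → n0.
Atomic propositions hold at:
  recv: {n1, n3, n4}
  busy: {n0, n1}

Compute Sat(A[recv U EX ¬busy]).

Sat(¬busy) = {n2, n3, n4, n5, n6}
Sat(EX ¬busy) = {s : some successor in {n2, n3, n4, n5, n6}} = {n1, n2, n3, n4, n5}
A[recv U EX ¬busy]: least fixpoint, start Z0 = Sat(EX ¬busy) = {n1, n2, n3, n4, n5}, add states in Sat(recv) with every successor in Z. Already a fixed point.
Sat(A[recv U EX ¬busy]) = {n1, n2, n3, n4, n5}

{n1, n2, n3, n4, n5}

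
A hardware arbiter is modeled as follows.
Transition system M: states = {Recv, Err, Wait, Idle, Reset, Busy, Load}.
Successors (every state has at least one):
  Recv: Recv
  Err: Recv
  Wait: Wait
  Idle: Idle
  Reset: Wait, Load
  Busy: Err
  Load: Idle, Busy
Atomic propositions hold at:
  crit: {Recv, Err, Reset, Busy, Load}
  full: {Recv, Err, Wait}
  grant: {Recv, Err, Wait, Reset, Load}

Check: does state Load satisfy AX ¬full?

Yes

Sat(¬full) = {Idle, Reset, Busy, Load}
Sat(AX ¬full) = {s : every successor in {Idle, Reset, Busy, Load}} = {Idle, Load}
Load ∈ Sat(AX ¬full) = {Idle, Load}, so the formula holds at Load.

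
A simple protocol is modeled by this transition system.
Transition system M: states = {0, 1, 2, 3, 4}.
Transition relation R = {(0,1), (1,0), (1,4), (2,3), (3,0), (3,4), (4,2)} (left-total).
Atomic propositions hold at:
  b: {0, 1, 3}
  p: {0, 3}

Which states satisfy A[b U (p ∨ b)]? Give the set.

Sat(p ∨ b) = {0, 1, 3}
A[b U (p ∨ b)]: least fixpoint, start Z0 = Sat((p ∨ b)) = {0, 1, 3}, add states in Sat(b) with every successor in Z. Already a fixed point.
Sat(A[b U (p ∨ b)]) = {0, 1, 3}

{0, 1, 3}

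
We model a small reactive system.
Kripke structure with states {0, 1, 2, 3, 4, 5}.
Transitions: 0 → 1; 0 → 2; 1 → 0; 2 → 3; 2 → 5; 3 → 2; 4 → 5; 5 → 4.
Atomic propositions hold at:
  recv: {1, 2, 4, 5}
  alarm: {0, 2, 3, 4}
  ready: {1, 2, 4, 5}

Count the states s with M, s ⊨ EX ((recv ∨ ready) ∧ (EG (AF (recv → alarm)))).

5

Sat(recv ∨ ready) = {1, 2, 4, 5}
Sat(recv → alarm) = {0, 2, 3, 4}
AF (recv → alarm): least fixpoint, start Z0 = {0, 2, 3, 4}, add states with every successor in Z. Z1 = {0, 1, 2, 3, 4, 5}; fixed.
Sat(AF (recv → alarm)) = {0, 1, 2, 3, 4, 5}
EG (AF (recv → alarm)): greatest fixpoint, start Z0 = {0, 1, 2, 3, 4, 5}, keep only states in Sat with some successor in Z. Already a fixed point.
Sat(EG (AF (recv → alarm))) = {0, 1, 2, 3, 4, 5}
Sat((recv ∨ ready) ∧ (EG (AF (recv → alarm)))) = {1, 2, 4, 5}
Sat(EX ((recv ∨ ready) ∧ (EG (AF (recv → alarm))))) = {s : some successor in {1, 2, 4, 5}} = {0, 2, 3, 4, 5}
|Sat(EX ((recv ∨ ready) ∧ (EG (AF (recv → alarm)))))| = |{0, 2, 3, 4, 5}| = 5.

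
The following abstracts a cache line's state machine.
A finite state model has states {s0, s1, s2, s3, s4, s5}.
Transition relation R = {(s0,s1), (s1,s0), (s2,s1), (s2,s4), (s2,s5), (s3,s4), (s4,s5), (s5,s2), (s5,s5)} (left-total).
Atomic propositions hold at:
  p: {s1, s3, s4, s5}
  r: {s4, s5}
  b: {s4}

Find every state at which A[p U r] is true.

{s3, s4, s5}

A[p U r]: least fixpoint, start Z0 = Sat(r) = {s4, s5}, add states in Sat(p) with every successor in Z. Z1 = {s3, s4, s5}; fixed.
Sat(A[p U r]) = {s3, s4, s5}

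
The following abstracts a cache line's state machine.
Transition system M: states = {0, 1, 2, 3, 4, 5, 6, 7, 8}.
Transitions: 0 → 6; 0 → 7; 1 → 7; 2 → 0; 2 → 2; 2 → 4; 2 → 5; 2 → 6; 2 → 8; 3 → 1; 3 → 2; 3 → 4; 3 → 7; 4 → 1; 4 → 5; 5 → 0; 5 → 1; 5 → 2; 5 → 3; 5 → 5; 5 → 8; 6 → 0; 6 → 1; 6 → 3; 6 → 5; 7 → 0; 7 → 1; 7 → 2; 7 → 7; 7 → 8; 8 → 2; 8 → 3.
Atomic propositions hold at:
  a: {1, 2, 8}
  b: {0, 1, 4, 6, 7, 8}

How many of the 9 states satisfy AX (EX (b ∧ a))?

3

Sat(b ∧ a) = {1, 8}
Sat(EX (b ∧ a)) = {s : some successor in {1, 8}} = {2, 3, 4, 5, 6, 7}
Sat(AX (EX (b ∧ a))) = {s : every successor in {2, 3, 4, 5, 6, 7}} = {0, 1, 8}
|Sat(AX (EX (b ∧ a)))| = |{0, 1, 8}| = 3.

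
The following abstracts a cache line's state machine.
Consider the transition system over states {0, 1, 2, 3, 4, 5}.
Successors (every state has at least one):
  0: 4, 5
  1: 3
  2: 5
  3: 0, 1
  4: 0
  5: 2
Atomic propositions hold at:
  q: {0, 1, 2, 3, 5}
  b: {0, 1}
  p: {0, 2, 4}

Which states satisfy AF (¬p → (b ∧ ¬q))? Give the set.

{0, 2, 4, 5}

Sat(¬p) = {1, 3, 5}
Sat(¬q) = {4}
Sat(b ∧ ¬q) = ∅
Sat(¬p → (b ∧ ¬q)) = {0, 2, 4}
AF (¬p → (b ∧ ¬q)): least fixpoint, start Z0 = {0, 2, 4}, add states with every successor in Z. Z1 = {0, 2, 4, 5}; fixed.
Sat(AF (¬p → (b ∧ ¬q))) = {0, 2, 4, 5}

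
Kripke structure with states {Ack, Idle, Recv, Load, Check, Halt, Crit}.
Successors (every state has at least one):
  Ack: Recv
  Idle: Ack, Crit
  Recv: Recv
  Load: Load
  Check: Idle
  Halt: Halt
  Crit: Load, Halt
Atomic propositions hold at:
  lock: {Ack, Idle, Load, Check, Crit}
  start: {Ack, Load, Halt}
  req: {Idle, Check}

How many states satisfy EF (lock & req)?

2

Sat(lock & req) = {Idle, Check}
EF (lock & req): least fixpoint, start Z0 = {Idle, Check}, add states with some successor in Z. Already a fixed point.
Sat(EF (lock & req)) = {Idle, Check}
|Sat(EF (lock & req))| = |{Idle, Check}| = 2.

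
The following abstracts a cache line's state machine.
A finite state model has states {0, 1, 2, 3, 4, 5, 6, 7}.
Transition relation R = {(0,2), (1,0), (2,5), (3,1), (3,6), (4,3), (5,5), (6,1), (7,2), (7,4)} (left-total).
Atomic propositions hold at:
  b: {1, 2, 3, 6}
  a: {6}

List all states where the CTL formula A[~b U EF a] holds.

Sat(~b) = {0, 4, 5, 7}
EF a: least fixpoint, start Z0 = {6}, add states with some successor in Z. Z1 = {3, 6}; Z2 = {3, 4, 6}; Z3 = {3, 4, 6, 7}; fixed.
Sat(EF a) = {3, 4, 6, 7}
A[~b U EF a]: least fixpoint, start Z0 = Sat(EF a) = {3, 4, 6, 7}, add states in Sat(~b) with every successor in Z. Already a fixed point.
Sat(A[~b U EF a]) = {3, 4, 6, 7}

{3, 4, 6, 7}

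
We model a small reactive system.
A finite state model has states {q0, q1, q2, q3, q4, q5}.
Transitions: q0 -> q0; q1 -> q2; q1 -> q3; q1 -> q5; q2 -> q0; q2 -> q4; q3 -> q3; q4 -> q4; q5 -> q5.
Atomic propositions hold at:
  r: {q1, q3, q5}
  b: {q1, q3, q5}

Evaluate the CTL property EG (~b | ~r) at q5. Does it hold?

No

Sat(~b) = {q0, q2, q4}
Sat(~r) = {q0, q2, q4}
Sat(~b | ~r) = {q0, q2, q4}
EG (~b | ~r): greatest fixpoint, start Z0 = {q0, q2, q4}, keep only states in Sat with some successor in Z. Already a fixed point.
Sat(EG (~b | ~r)) = {q0, q2, q4}
q5 ∉ Sat(EG (~b | ~r)) = {q0, q2, q4}, so the formula does not hold at q5.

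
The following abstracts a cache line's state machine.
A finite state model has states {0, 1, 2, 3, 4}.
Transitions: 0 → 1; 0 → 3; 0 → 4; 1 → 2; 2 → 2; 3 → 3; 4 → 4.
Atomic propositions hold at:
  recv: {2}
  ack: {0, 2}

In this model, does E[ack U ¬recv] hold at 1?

Sat(¬recv) = {0, 1, 3, 4}
E[ack U ¬recv]: least fixpoint, start Z0 = Sat(¬recv) = {0, 1, 3, 4}, add states in Sat(ack) with some successor in Z. Already a fixed point.
Sat(E[ack U ¬recv]) = {0, 1, 3, 4}
1 ∈ Sat(E[ack U ¬recv]) = {0, 1, 3, 4}, so the formula holds at 1.

Yes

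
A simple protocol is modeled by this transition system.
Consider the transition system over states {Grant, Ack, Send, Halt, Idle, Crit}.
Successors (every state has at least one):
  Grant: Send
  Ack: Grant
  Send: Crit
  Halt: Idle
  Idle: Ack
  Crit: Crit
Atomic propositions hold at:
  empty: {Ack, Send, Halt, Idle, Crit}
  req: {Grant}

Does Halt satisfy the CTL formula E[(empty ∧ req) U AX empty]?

Yes

Sat(empty ∧ req) = ∅
Sat(AX empty) = {s : every successor in {Ack, Send, Halt, Idle, Crit}} = {Grant, Send, Halt, Idle, Crit}
E[(empty ∧ req) U AX empty]: least fixpoint, start Z0 = Sat(AX empty) = {Grant, Send, Halt, Idle, Crit}, add states in Sat(empty ∧ req) with some successor in Z. Already a fixed point.
Sat(E[(empty ∧ req) U AX empty]) = {Grant, Send, Halt, Idle, Crit}
Halt ∈ Sat(E[(empty ∧ req) U AX empty]) = {Grant, Send, Halt, Idle, Crit}, so the formula holds at Halt.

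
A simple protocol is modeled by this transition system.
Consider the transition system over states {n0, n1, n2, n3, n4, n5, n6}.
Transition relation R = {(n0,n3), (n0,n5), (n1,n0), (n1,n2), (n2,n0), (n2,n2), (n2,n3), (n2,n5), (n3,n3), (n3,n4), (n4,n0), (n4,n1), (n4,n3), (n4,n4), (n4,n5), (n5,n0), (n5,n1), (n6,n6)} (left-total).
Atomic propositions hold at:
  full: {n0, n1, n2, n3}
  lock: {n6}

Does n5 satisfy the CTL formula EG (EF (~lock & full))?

Sat(~lock) = {n0, n1, n2, n3, n4, n5}
Sat(~lock & full) = {n0, n1, n2, n3}
EF (~lock & full): least fixpoint, start Z0 = {n0, n1, n2, n3}, add states with some successor in Z. Z1 = {n0, n1, n2, n3, n4, n5}; fixed.
Sat(EF (~lock & full)) = {n0, n1, n2, n3, n4, n5}
EG (EF (~lock & full)): greatest fixpoint, start Z0 = {n0, n1, n2, n3, n4, n5}, keep only states in Sat with some successor in Z. Already a fixed point.
Sat(EG (EF (~lock & full))) = {n0, n1, n2, n3, n4, n5}
n5 ∈ Sat(EG (EF (~lock & full))) = {n0, n1, n2, n3, n4, n5}, so the formula holds at n5.

Yes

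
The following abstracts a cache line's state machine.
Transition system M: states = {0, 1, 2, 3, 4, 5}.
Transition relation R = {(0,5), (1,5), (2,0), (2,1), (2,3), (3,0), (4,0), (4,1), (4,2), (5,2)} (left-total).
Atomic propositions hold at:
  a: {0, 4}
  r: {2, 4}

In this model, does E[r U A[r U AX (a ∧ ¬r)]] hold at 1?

Sat(¬r) = {0, 1, 3, 5}
Sat(a ∧ ¬r) = {0}
Sat(AX (a ∧ ¬r)) = {s : every successor in {0}} = {3}
A[r U AX (a ∧ ¬r)]: least fixpoint, start Z0 = Sat(AX (a ∧ ¬r)) = {3}, add states in Sat(r) with every successor in Z. Already a fixed point.
Sat(A[r U AX (a ∧ ¬r)]) = {3}
E[r U A[r U AX (a ∧ ¬r)]]: least fixpoint, start Z0 = Sat(A[r U AX (a ∧ ¬r)]) = {3}, add states in Sat(r) with some successor in Z. Z1 = {2, 3}; Z2 = {2, 3, 4}; fixed.
Sat(E[r U A[r U AX (a ∧ ¬r)]]) = {2, 3, 4}
1 ∉ Sat(E[r U A[r U AX (a ∧ ¬r)]]) = {2, 3, 4}, so the formula does not hold at 1.

No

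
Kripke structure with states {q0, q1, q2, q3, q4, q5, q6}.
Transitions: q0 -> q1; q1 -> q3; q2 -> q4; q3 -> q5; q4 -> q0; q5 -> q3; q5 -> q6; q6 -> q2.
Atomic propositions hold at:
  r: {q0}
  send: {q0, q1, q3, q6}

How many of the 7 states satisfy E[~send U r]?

3

Sat(~send) = {q2, q4, q5}
E[~send U r]: least fixpoint, start Z0 = Sat(r) = {q0}, add states in Sat(~send) with some successor in Z. Z1 = {q0, q4}; Z2 = {q0, q2, q4}; fixed.
Sat(E[~send U r]) = {q0, q2, q4}
|Sat(E[~send U r])| = |{q0, q2, q4}| = 3.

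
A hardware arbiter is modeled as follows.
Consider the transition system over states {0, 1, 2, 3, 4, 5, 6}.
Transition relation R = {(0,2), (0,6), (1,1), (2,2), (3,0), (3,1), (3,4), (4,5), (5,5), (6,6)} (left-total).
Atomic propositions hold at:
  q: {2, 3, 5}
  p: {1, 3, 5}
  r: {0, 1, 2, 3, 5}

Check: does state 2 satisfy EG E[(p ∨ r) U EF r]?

Yes

Sat(p ∨ r) = {0, 1, 2, 3, 5}
EF r: least fixpoint, start Z0 = {0, 1, 2, 3, 5}, add states with some successor in Z. Z1 = {0, 1, 2, 3, 4, 5}; fixed.
Sat(EF r) = {0, 1, 2, 3, 4, 5}
E[(p ∨ r) U EF r]: least fixpoint, start Z0 = Sat(EF r) = {0, 1, 2, 3, 4, 5}, add states in Sat(p ∨ r) with some successor in Z. Already a fixed point.
Sat(E[(p ∨ r) U EF r]) = {0, 1, 2, 3, 4, 5}
EG E[(p ∨ r) U EF r]: greatest fixpoint, start Z0 = {0, 1, 2, 3, 4, 5}, keep only states in Sat with some successor in Z. Already a fixed point.
Sat(EG E[(p ∨ r) U EF r]) = {0, 1, 2, 3, 4, 5}
2 ∈ Sat(EG E[(p ∨ r) U EF r]) = {0, 1, 2, 3, 4, 5}, so the formula holds at 2.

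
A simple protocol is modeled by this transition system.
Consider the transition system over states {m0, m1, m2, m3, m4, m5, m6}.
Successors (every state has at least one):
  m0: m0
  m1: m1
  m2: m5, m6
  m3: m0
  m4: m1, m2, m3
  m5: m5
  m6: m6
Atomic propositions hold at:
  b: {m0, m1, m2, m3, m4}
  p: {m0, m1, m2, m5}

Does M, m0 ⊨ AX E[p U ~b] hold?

No

Sat(~b) = {m5, m6}
E[p U ~b]: least fixpoint, start Z0 = Sat(~b) = {m5, m6}, add states in Sat(p) with some successor in Z. Z1 = {m2, m5, m6}; fixed.
Sat(E[p U ~b]) = {m2, m5, m6}
Sat(AX E[p U ~b]) = {s : every successor in {m2, m5, m6}} = {m2, m5, m6}
m0 ∉ Sat(AX E[p U ~b]) = {m2, m5, m6}, so the formula does not hold at m0.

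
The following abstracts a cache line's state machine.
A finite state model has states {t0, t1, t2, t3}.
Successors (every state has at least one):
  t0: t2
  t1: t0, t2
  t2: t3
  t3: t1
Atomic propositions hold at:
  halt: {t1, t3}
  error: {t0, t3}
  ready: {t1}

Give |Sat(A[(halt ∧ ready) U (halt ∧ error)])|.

Sat(halt ∧ ready) = {t1}
Sat(halt ∧ error) = {t3}
A[(halt ∧ ready) U (halt ∧ error)]: least fixpoint, start Z0 = Sat((halt ∧ error)) = {t3}, add states in Sat(halt ∧ ready) with every successor in Z. Already a fixed point.
Sat(A[(halt ∧ ready) U (halt ∧ error)]) = {t3}
|Sat(A[(halt ∧ ready) U (halt ∧ error)])| = |{t3}| = 1.

1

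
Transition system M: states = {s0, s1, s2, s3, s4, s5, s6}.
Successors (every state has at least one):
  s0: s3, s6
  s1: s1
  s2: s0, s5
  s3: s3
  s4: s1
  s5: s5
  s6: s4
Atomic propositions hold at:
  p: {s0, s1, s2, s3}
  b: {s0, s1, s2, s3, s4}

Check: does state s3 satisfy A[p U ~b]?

No

Sat(~b) = {s5, s6}
A[p U ~b]: least fixpoint, start Z0 = Sat(~b) = {s5, s6}, add states in Sat(p) with every successor in Z. Already a fixed point.
Sat(A[p U ~b]) = {s5, s6}
s3 ∉ Sat(A[p U ~b]) = {s5, s6}, so the formula does not hold at s3.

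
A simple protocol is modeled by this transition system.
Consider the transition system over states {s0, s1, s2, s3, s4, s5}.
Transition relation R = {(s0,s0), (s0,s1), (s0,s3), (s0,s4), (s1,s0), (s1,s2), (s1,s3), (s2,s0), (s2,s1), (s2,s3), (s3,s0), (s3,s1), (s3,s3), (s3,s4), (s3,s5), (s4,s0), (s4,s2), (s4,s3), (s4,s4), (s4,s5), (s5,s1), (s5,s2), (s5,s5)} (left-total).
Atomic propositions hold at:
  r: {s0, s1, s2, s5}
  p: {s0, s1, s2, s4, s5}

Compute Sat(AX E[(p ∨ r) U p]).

Sat(p ∨ r) = {s0, s1, s2, s4, s5}
E[(p ∨ r) U p]: least fixpoint, start Z0 = Sat(p) = {s0, s1, s2, s4, s5}, add states in Sat(p ∨ r) with some successor in Z. Already a fixed point.
Sat(E[(p ∨ r) U p]) = {s0, s1, s2, s4, s5}
Sat(AX E[(p ∨ r) U p]) = {s : every successor in {s0, s1, s2, s4, s5}} = {s5}

{s5}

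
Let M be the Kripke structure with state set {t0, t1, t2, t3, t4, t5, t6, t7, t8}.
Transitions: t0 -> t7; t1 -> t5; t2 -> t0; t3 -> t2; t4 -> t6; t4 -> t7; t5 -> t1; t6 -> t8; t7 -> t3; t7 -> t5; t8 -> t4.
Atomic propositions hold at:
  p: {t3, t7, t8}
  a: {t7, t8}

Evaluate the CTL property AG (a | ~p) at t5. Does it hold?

Yes

Sat(~p) = {t0, t1, t2, t4, t5, t6}
Sat(a | ~p) = {t0, t1, t2, t4, t5, t6, t7, t8}
AG (a | ~p): greatest fixpoint, start Z0 = {t0, t1, t2, t4, t5, t6, t7, t8}, keep only states in Sat with every successor in Z. Z1 = {t0, t1, t2, t4, t5, t6, t8}; Z2 = {t1, t2, t5, t6, t8}; Z3 = {t1, t5, t6}; Z4 = {t1, t5}; fixed.
Sat(AG (a | ~p)) = {t1, t5}
t5 ∈ Sat(AG (a | ~p)) = {t1, t5}, so the formula holds at t5.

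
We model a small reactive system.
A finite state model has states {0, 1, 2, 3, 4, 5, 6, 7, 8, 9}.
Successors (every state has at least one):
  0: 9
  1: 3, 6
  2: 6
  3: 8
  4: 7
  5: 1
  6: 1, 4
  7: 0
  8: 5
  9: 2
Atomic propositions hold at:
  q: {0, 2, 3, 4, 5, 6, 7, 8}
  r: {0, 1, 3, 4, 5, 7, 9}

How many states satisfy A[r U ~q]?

Sat(~q) = {1, 9}
A[r U ~q]: least fixpoint, start Z0 = Sat(~q) = {1, 9}, add states in Sat(r) with every successor in Z. Z1 = {0, 1, 5, 9}; Z2 = {0, 1, 5, 7, 9}; Z3 = {0, 1, 4, 5, 7, 9}; fixed.
Sat(A[r U ~q]) = {0, 1, 4, 5, 7, 9}
|Sat(A[r U ~q])| = |{0, 1, 4, 5, 7, 9}| = 6.

6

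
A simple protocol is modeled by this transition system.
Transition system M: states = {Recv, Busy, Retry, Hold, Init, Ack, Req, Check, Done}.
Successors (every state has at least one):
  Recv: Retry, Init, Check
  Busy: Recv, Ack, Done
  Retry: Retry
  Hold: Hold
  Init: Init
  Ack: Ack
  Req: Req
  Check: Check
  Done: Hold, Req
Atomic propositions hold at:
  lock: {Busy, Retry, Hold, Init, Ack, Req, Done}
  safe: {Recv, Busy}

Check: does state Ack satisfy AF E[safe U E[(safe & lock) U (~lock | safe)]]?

Sat(safe & lock) = {Busy}
Sat(~lock) = {Recv, Check}
Sat(~lock | safe) = {Recv, Busy, Check}
E[(safe & lock) U (~lock | safe)]: least fixpoint, start Z0 = Sat((~lock | safe)) = {Recv, Busy, Check}, add states in Sat(safe & lock) with some successor in Z. Already a fixed point.
Sat(E[(safe & lock) U (~lock | safe)]) = {Recv, Busy, Check}
E[safe U E[(safe & lock) U (~lock | safe)]]: least fixpoint, start Z0 = Sat(E[(safe & lock) U (~lock | safe)]) = {Recv, Busy, Check}, add states in Sat(safe) with some successor in Z. Already a fixed point.
Sat(E[safe U E[(safe & lock) U (~lock | safe)]]) = {Recv, Busy, Check}
AF E[safe U E[(safe & lock) U (~lock | safe)]]: least fixpoint, start Z0 = {Recv, Busy, Check}, add states with every successor in Z. Already a fixed point.
Sat(AF E[safe U E[(safe & lock) U (~lock | safe)]]) = {Recv, Busy, Check}
Ack ∉ Sat(AF E[safe U E[(safe & lock) U (~lock | safe)]]) = {Recv, Busy, Check}, so the formula does not hold at Ack.

No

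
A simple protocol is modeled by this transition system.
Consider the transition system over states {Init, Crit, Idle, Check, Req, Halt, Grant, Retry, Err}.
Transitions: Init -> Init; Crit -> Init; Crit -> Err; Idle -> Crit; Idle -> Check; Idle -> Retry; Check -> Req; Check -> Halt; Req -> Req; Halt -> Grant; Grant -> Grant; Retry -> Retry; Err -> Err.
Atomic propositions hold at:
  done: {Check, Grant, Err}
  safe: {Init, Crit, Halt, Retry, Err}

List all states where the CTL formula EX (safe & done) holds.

{Crit, Err}

Sat(safe & done) = {Err}
Sat(EX (safe & done)) = {s : some successor in {Err}} = {Crit, Err}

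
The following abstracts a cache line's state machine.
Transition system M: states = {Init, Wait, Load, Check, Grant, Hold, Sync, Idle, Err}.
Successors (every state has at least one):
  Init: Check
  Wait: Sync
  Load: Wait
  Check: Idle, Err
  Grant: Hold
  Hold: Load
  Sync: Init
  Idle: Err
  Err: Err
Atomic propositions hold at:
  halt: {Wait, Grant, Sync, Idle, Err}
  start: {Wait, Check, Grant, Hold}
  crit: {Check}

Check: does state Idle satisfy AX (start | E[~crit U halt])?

Sat(~crit) = {Init, Wait, Load, Grant, Hold, Sync, Idle, Err}
E[~crit U halt]: least fixpoint, start Z0 = Sat(halt) = {Wait, Grant, Sync, Idle, Err}, add states in Sat(~crit) with some successor in Z. Z1 = {Wait, Load, Grant, Sync, Idle, Err}; Z2 = {Wait, Load, Grant, Hold, Sync, Idle, Err}; fixed.
Sat(E[~crit U halt]) = {Wait, Load, Grant, Hold, Sync, Idle, Err}
Sat(start | E[~crit U halt]) = {Wait, Load, Check, Grant, Hold, Sync, Idle, Err}
Sat(AX (start | E[~crit U halt])) = {s : every successor in {Wait, Load, Check, Grant, Hold, Sync, Idle, Err}} = {Init, Wait, Load, Check, Grant, Hold, Idle, Err}
Idle ∈ Sat(AX (start | E[~crit U halt])) = {Init, Wait, Load, Check, Grant, Hold, Idle, Err}, so the formula holds at Idle.

Yes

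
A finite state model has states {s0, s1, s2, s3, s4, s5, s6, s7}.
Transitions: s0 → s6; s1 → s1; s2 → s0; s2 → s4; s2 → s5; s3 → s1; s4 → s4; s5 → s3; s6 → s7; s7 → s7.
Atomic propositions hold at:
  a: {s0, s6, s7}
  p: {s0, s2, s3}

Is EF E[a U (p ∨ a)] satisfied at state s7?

Yes

Sat(p ∨ a) = {s0, s2, s3, s6, s7}
E[a U (p ∨ a)]: least fixpoint, start Z0 = Sat((p ∨ a)) = {s0, s2, s3, s6, s7}, add states in Sat(a) with some successor in Z. Already a fixed point.
Sat(E[a U (p ∨ a)]) = {s0, s2, s3, s6, s7}
EF E[a U (p ∨ a)]: least fixpoint, start Z0 = {s0, s2, s3, s6, s7}, add states with some successor in Z. Z1 = {s0, s2, s3, s5, s6, s7}; fixed.
Sat(EF E[a U (p ∨ a)]) = {s0, s2, s3, s5, s6, s7}
s7 ∈ Sat(EF E[a U (p ∨ a)]) = {s0, s2, s3, s5, s6, s7}, so the formula holds at s7.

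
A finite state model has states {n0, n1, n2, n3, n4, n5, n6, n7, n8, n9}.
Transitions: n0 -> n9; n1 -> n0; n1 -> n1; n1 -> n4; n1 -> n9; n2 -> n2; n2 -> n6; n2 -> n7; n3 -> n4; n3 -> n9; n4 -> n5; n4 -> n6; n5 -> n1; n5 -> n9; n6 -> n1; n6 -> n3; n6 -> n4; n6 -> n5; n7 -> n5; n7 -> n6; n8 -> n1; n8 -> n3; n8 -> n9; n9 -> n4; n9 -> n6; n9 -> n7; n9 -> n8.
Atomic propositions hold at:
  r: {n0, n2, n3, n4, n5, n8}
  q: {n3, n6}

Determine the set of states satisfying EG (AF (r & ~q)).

{n2}

Sat(~q) = {n0, n1, n2, n4, n5, n7, n8, n9}
Sat(r & ~q) = {n0, n2, n4, n5, n8}
AF (r & ~q): least fixpoint, start Z0 = {n0, n2, n4, n5, n8}, add states with every successor in Z. Already a fixed point.
Sat(AF (r & ~q)) = {n0, n2, n4, n5, n8}
EG (AF (r & ~q)): greatest fixpoint, start Z0 = {n0, n2, n4, n5, n8}, keep only states in Sat with some successor in Z. Z1 = {n2, n4}; Z2 = {n2}; fixed.
Sat(EG (AF (r & ~q))) = {n2}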